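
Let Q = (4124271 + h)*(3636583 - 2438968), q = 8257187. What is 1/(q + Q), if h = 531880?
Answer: 1/5576284537052 ≈ 1.7933e-13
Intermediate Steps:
Q = 5576276279865 (Q = (4124271 + 531880)*(3636583 - 2438968) = 4656151*1197615 = 5576276279865)
1/(q + Q) = 1/(8257187 + 5576276279865) = 1/5576284537052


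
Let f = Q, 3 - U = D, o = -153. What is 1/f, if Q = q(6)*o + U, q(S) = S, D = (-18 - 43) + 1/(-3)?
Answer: -3/2561 ≈ -0.0011714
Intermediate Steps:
D = -184/3 (D = -61 - ⅓ = -184/3 ≈ -61.333)
U = 193/3 (U = 3 - 1*(-184/3) = 3 + 184/3 = 193/3 ≈ 64.333)
Q = -2561/3 (Q = 6*(-153) + 193/3 = -918 + 193/3 = -2561/3 ≈ -853.67)
f = -2561/3 ≈ -853.67
1/f = 1/(-2561/3) = -3/2561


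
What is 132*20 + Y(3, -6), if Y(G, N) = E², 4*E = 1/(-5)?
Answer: 1056001/400 ≈ 2640.0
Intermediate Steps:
E = -1/20 (E = (¼)/(-5) = (¼)*(-⅕) = -1/20 ≈ -0.050000)
Y(G, N) = 1/400 (Y(G, N) = (-1/20)² = 1/400)
132*20 + Y(3, -6) = 132*20 + 1/400 = 2640 + 1/400 = 1056001/400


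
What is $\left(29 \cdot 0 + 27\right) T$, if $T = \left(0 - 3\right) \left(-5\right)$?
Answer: $405$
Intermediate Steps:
$T = 15$ ($T = \left(0 - 3\right) \left(-5\right) = \left(-3\right) \left(-5\right) = 15$)
$\left(29 \cdot 0 + 27\right) T = \left(29 \cdot 0 + 27\right) 15 = \left(0 + 27\right) 15 = 27 \cdot 15 = 405$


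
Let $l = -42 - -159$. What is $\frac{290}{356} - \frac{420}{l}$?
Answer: $- \frac{19265}{6942} \approx -2.7751$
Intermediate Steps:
$l = 117$ ($l = -42 + 159 = 117$)
$\frac{290}{356} - \frac{420}{l} = \frac{290}{356} - \frac{420}{117} = 290 \cdot \frac{1}{356} - \frac{140}{39} = \frac{145}{178} - \frac{140}{39} = - \frac{19265}{6942}$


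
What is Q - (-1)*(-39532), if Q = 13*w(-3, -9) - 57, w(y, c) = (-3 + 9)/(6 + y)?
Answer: -39563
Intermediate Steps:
w(y, c) = 6/(6 + y)
Q = -31 (Q = 13*(6/(6 - 3)) - 57 = 13*(6/3) - 57 = 13*(6*(1/3)) - 57 = 13*2 - 57 = 26 - 57 = -31)
Q - (-1)*(-39532) = -31 - (-1)*(-39532) = -31 - 1*39532 = -31 - 39532 = -39563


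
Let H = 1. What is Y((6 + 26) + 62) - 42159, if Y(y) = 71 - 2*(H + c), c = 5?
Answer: -42100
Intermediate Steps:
Y(y) = 59 (Y(y) = 71 - 2*(1 + 5) = 71 - 2*6 = 71 - 12 = 59)
Y((6 + 26) + 62) - 42159 = 59 - 42159 = -42100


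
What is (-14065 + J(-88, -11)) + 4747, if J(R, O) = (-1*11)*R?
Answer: -8350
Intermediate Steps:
J(R, O) = -11*R
(-14065 + J(-88, -11)) + 4747 = (-14065 - 11*(-88)) + 4747 = (-14065 + 968) + 4747 = -13097 + 4747 = -8350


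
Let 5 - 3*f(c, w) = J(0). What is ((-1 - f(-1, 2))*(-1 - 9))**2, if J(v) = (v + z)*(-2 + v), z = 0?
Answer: 6400/9 ≈ 711.11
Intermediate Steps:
J(v) = v*(-2 + v) (J(v) = (v + 0)*(-2 + v) = v*(-2 + v))
f(c, w) = 5/3 (f(c, w) = 5/3 - 0*(-2 + 0) = 5/3 - 0*(-2) = 5/3 - 1/3*0 = 5/3 + 0 = 5/3)
((-1 - f(-1, 2))*(-1 - 9))**2 = ((-1 - 1*5/3)*(-1 - 9))**2 = ((-1 - 5/3)*(-10))**2 = (-8/3*(-10))**2 = (80/3)**2 = 6400/9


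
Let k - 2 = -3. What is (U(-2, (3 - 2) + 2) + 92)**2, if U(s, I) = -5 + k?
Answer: 7396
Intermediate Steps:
k = -1 (k = 2 - 3 = -1)
U(s, I) = -6 (U(s, I) = -5 - 1 = -6)
(U(-2, (3 - 2) + 2) + 92)**2 = (-6 + 92)**2 = 86**2 = 7396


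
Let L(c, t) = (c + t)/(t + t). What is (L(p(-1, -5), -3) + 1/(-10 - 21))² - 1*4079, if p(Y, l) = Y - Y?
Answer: -15678835/3844 ≈ -4078.8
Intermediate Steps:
p(Y, l) = 0
L(c, t) = (c + t)/(2*t) (L(c, t) = (c + t)/((2*t)) = (c + t)*(1/(2*t)) = (c + t)/(2*t))
(L(p(-1, -5), -3) + 1/(-10 - 21))² - 1*4079 = ((½)*(0 - 3)/(-3) + 1/(-10 - 21))² - 1*4079 = ((½)*(-⅓)*(-3) + 1/(-31))² - 4079 = (½ - 1/31)² - 4079 = (29/62)² - 4079 = 841/3844 - 4079 = -15678835/3844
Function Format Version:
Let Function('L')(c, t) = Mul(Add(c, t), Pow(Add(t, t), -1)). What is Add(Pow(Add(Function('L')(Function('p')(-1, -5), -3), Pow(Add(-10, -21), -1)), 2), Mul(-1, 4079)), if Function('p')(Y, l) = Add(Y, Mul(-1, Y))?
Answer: Rational(-15678835, 3844) ≈ -4078.8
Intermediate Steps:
Function('p')(Y, l) = 0
Function('L')(c, t) = Mul(Rational(1, 2), Pow(t, -1), Add(c, t)) (Function('L')(c, t) = Mul(Add(c, t), Pow(Mul(2, t), -1)) = Mul(Add(c, t), Mul(Rational(1, 2), Pow(t, -1))) = Mul(Rational(1, 2), Pow(t, -1), Add(c, t)))
Add(Pow(Add(Function('L')(Function('p')(-1, -5), -3), Pow(Add(-10, -21), -1)), 2), Mul(-1, 4079)) = Add(Pow(Add(Mul(Rational(1, 2), Pow(-3, -1), Add(0, -3)), Pow(Add(-10, -21), -1)), 2), Mul(-1, 4079)) = Add(Pow(Add(Mul(Rational(1, 2), Rational(-1, 3), -3), Pow(-31, -1)), 2), -4079) = Add(Pow(Add(Rational(1, 2), Rational(-1, 31)), 2), -4079) = Add(Pow(Rational(29, 62), 2), -4079) = Add(Rational(841, 3844), -4079) = Rational(-15678835, 3844)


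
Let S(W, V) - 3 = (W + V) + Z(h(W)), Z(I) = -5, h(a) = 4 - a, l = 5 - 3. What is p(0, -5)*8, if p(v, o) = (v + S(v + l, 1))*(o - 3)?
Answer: -64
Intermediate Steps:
l = 2
S(W, V) = -2 + V + W (S(W, V) = 3 + ((W + V) - 5) = 3 + ((V + W) - 5) = 3 + (-5 + V + W) = -2 + V + W)
p(v, o) = (1 + 2*v)*(-3 + o) (p(v, o) = (v + (-2 + 1 + (v + 2)))*(o - 3) = (v + (-2 + 1 + (2 + v)))*(-3 + o) = (v + (1 + v))*(-3 + o) = (1 + 2*v)*(-3 + o))
p(0, -5)*8 = (-3 - 5 - 6*0 + 2*(-5)*0)*8 = (-3 - 5 + 0 + 0)*8 = -8*8 = -64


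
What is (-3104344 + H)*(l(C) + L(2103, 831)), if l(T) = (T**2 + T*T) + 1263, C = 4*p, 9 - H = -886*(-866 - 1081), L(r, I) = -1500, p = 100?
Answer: -1544256077651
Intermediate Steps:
H = -1725033 (H = 9 - (-886)*(-866 - 1081) = 9 - (-886)*(-1947) = 9 - 1*1725042 = 9 - 1725042 = -1725033)
C = 400 (C = 4*100 = 400)
l(T) = 1263 + 2*T**2 (l(T) = (T**2 + T**2) + 1263 = 2*T**2 + 1263 = 1263 + 2*T**2)
(-3104344 + H)*(l(C) + L(2103, 831)) = (-3104344 - 1725033)*((1263 + 2*400**2) - 1500) = -4829377*((1263 + 2*160000) - 1500) = -4829377*((1263 + 320000) - 1500) = -4829377*(321263 - 1500) = -4829377*319763 = -1544256077651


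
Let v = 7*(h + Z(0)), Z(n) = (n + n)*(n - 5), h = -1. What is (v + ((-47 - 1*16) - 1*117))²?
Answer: 34969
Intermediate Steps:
Z(n) = 2*n*(-5 + n) (Z(n) = (2*n)*(-5 + n) = 2*n*(-5 + n))
v = -7 (v = 7*(-1 + 2*0*(-5 + 0)) = 7*(-1 + 2*0*(-5)) = 7*(-1 + 0) = 7*(-1) = -7)
(v + ((-47 - 1*16) - 1*117))² = (-7 + ((-47 - 1*16) - 1*117))² = (-7 + ((-47 - 16) - 117))² = (-7 + (-63 - 117))² = (-7 - 180)² = (-187)² = 34969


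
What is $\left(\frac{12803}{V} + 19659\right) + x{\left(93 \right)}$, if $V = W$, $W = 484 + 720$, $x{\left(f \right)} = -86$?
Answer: $\frac{3368385}{172} \approx 19584.0$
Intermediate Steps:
$W = 1204$
$V = 1204$
$\left(\frac{12803}{V} + 19659\right) + x{\left(93 \right)} = \left(\frac{12803}{1204} + 19659\right) - 86 = \left(12803 \cdot \frac{1}{1204} + 19659\right) - 86 = \left(\frac{1829}{172} + 19659\right) - 86 = \frac{3383177}{172} - 86 = \frac{3368385}{172}$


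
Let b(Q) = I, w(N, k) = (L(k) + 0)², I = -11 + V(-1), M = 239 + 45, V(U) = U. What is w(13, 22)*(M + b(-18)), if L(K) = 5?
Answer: 6800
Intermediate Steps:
M = 284
I = -12 (I = -11 - 1 = -12)
w(N, k) = 25 (w(N, k) = (5 + 0)² = 5² = 25)
b(Q) = -12
w(13, 22)*(M + b(-18)) = 25*(284 - 12) = 25*272 = 6800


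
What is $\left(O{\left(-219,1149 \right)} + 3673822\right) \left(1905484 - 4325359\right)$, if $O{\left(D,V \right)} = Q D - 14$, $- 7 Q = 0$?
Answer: $-8890156134000$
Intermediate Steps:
$Q = 0$ ($Q = \left(- \frac{1}{7}\right) 0 = 0$)
$O{\left(D,V \right)} = -14$ ($O{\left(D,V \right)} = 0 D - 14 = 0 - 14 = -14$)
$\left(O{\left(-219,1149 \right)} + 3673822\right) \left(1905484 - 4325359\right) = \left(-14 + 3673822\right) \left(1905484 - 4325359\right) = 3673808 \left(-2419875\right) = -8890156134000$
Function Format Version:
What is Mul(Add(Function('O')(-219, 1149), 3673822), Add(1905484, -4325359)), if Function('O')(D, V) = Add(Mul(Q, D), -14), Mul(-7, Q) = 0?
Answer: -8890156134000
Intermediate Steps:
Q = 0 (Q = Mul(Rational(-1, 7), 0) = 0)
Function('O')(D, V) = -14 (Function('O')(D, V) = Add(Mul(0, D), -14) = Add(0, -14) = -14)
Mul(Add(Function('O')(-219, 1149), 3673822), Add(1905484, -4325359)) = Mul(Add(-14, 3673822), Add(1905484, -4325359)) = Mul(3673808, -2419875) = -8890156134000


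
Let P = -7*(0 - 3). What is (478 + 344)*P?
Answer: 17262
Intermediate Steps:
P = 21 (P = -7*(-3) = 21)
(478 + 344)*P = (478 + 344)*21 = 822*21 = 17262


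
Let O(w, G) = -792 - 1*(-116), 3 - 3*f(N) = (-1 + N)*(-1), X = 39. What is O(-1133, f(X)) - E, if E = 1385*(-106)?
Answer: 146134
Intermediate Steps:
f(N) = ⅔ + N/3 (f(N) = 1 - (-1 + N)*(-1)/3 = 1 - (1 - N)/3 = 1 + (-⅓ + N/3) = ⅔ + N/3)
O(w, G) = -676 (O(w, G) = -792 + 116 = -676)
E = -146810
O(-1133, f(X)) - E = -676 - 1*(-146810) = -676 + 146810 = 146134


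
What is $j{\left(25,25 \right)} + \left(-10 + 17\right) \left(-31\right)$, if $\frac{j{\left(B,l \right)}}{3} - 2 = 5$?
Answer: $-196$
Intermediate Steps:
$j{\left(B,l \right)} = 21$ ($j{\left(B,l \right)} = 6 + 3 \cdot 5 = 6 + 15 = 21$)
$j{\left(25,25 \right)} + \left(-10 + 17\right) \left(-31\right) = 21 + \left(-10 + 17\right) \left(-31\right) = 21 + 7 \left(-31\right) = 21 - 217 = -196$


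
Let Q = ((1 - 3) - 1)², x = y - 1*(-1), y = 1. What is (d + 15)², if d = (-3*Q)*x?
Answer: 1521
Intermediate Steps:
x = 2 (x = 1 - 1*(-1) = 1 + 1 = 2)
Q = 9 (Q = (-2 - 1)² = (-3)² = 9)
d = -54 (d = -3*9*2 = -27*2 = -54)
(d + 15)² = (-54 + 15)² = (-39)² = 1521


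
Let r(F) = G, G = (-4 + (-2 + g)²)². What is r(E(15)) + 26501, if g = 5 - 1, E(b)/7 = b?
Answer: 26501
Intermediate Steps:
E(b) = 7*b
g = 4
G = 0 (G = (-4 + (-2 + 4)²)² = (-4 + 2²)² = (-4 + 4)² = 0² = 0)
r(F) = 0
r(E(15)) + 26501 = 0 + 26501 = 26501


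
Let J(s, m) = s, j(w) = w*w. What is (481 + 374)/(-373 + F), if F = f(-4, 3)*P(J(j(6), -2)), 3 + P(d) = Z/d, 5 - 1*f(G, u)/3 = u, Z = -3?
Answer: -190/87 ≈ -2.1839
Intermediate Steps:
f(G, u) = 15 - 3*u
j(w) = w²
P(d) = -3 - 3/d
F = -37/2 (F = (15 - 3*3)*(-3 - 3/(6²)) = (15 - 9)*(-3 - 3/36) = 6*(-3 - 3*1/36) = 6*(-3 - 1/12) = 6*(-37/12) = -37/2 ≈ -18.500)
(481 + 374)/(-373 + F) = (481 + 374)/(-373 - 37/2) = 855/(-783/2) = 855*(-2/783) = -190/87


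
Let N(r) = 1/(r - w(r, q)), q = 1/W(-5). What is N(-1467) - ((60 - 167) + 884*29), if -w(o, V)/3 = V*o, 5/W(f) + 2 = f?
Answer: -599216683/23472 ≈ -25529.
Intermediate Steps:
W(f) = 5/(-2 + f)
q = -7/5 (q = 1/(5/(-2 - 5)) = 1/(5/(-7)) = 1/(5*(-⅐)) = 1/(-5/7) = -7/5 ≈ -1.4000)
w(o, V) = -3*V*o
N(r) = -5/(16*r) (N(r) = 1/(r - (-3)*(-7)*r/5) = 1/(r - 21*r/5) = 1/(-16*r/5) = -5/(16*r))
N(-1467) - ((60 - 167) + 884*29) = -5/16/(-1467) - ((60 - 167) + 884*29) = -5/16*(-1/1467) - (-107 + 25636) = 5/23472 - 1*25529 = 5/23472 - 25529 = -599216683/23472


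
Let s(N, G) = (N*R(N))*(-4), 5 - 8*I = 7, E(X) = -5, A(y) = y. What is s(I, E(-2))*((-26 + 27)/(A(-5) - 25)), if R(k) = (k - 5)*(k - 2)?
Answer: -63/160 ≈ -0.39375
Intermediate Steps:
I = -1/4 (I = 5/8 - 1/8*7 = 5/8 - 7/8 = -1/4 ≈ -0.25000)
R(k) = (-5 + k)*(-2 + k)
s(N, G) = -4*N*(10 + N**2 - 7*N) (s(N, G) = (N*(10 + N**2 - 7*N))*(-4) = -4*N*(10 + N**2 - 7*N))
s(I, E(-2))*((-26 + 27)/(A(-5) - 25)) = (4*(-1/4)*(-10 - (-1/4)**2 + 7*(-1/4)))*((-26 + 27)/(-5 - 25)) = (4*(-1/4)*(-10 - 1*1/16 - 7/4))*(1/(-30)) = (4*(-1/4)*(-10 - 1/16 - 7/4))*(1*(-1/30)) = (4*(-1/4)*(-189/16))*(-1/30) = (189/16)*(-1/30) = -63/160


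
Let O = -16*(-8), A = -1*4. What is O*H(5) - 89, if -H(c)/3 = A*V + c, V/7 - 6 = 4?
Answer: 105511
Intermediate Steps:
V = 70 (V = 42 + 7*4 = 42 + 28 = 70)
A = -4
H(c) = 840 - 3*c (H(c) = -3*(-4*70 + c) = -3*(-280 + c) = 840 - 3*c)
O = 128
O*H(5) - 89 = 128*(840 - 3*5) - 89 = 128*(840 - 15) - 89 = 128*825 - 89 = 105600 - 89 = 105511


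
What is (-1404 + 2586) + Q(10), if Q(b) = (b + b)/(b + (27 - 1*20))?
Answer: 20114/17 ≈ 1183.2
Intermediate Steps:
Q(b) = 2*b/(7 + b) (Q(b) = (2*b)/(b + (27 - 20)) = (2*b)/(b + 7) = (2*b)/(7 + b) = 2*b/(7 + b))
(-1404 + 2586) + Q(10) = (-1404 + 2586) + 2*10/(7 + 10) = 1182 + 2*10/17 = 1182 + 2*10*(1/17) = 1182 + 20/17 = 20114/17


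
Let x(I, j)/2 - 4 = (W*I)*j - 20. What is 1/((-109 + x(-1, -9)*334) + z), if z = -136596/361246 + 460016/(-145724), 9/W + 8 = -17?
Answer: -164506912825/2132808252635179 ≈ -7.7132e-5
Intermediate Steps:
W = -9/25 (W = 9/(-8 - 17) = 9/(-25) = 9*(-1/25) = -9/25 ≈ -0.36000)
z = -23260531930/6580276513 (z = -136596*1/361246 + 460016*(-1/145724) = -68298/180623 - 115004/36431 = -23260531930/6580276513 ≈ -3.5349)
x(I, j) = -32 - 18*I*j/25 (x(I, j) = 8 + 2*((-9*I/25)*j - 20) = 8 + 2*(-9*I*j/25 - 20) = 8 + 2*(-20 - 9*I*j/25) = 8 + (-40 - 18*I*j/25) = -32 - 18*I*j/25)
1/((-109 + x(-1, -9)*334) + z) = 1/((-109 + (-32 - 18/25*(-1)*(-9))*334) - 23260531930/6580276513) = 1/((-109 + (-32 - 162/25)*334) - 23260531930/6580276513) = 1/((-109 - 962/25*334) - 23260531930/6580276513) = 1/((-109 - 321308/25) - 23260531930/6580276513) = 1/(-324033/25 - 23260531930/6580276513) = 1/(-2132808252635179/164506912825) = -164506912825/2132808252635179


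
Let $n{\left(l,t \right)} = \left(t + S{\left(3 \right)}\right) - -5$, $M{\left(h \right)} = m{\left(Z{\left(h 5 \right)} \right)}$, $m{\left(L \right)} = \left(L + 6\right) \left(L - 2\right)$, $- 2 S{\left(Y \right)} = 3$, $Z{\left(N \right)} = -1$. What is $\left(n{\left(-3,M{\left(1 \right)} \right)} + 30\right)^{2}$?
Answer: $\frac{1369}{4} \approx 342.25$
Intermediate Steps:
$S{\left(Y \right)} = - \frac{3}{2}$ ($S{\left(Y \right)} = \left(- \frac{1}{2}\right) 3 = - \frac{3}{2}$)
$m{\left(L \right)} = \left(-2 + L\right) \left(6 + L\right)$ ($m{\left(L \right)} = \left(6 + L\right) \left(-2 + L\right) = \left(-2 + L\right) \left(6 + L\right)$)
$M{\left(h \right)} = -15$ ($M{\left(h \right)} = -12 + \left(-1\right)^{2} + 4 \left(-1\right) = -12 + 1 - 4 = -15$)
$n{\left(l,t \right)} = \frac{7}{2} + t$ ($n{\left(l,t \right)} = \left(t - \frac{3}{2}\right) - -5 = \left(- \frac{3}{2} + t\right) + 5 = \frac{7}{2} + t$)
$\left(n{\left(-3,M{\left(1 \right)} \right)} + 30\right)^{2} = \left(\left(\frac{7}{2} - 15\right) + 30\right)^{2} = \left(- \frac{23}{2} + 30\right)^{2} = \left(\frac{37}{2}\right)^{2} = \frac{1369}{4}$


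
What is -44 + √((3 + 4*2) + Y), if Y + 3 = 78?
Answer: -44 + √86 ≈ -34.726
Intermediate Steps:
Y = 75 (Y = -3 + 78 = 75)
-44 + √((3 + 4*2) + Y) = -44 + √((3 + 4*2) + 75) = -44 + √((3 + 8) + 75) = -44 + √(11 + 75) = -44 + √86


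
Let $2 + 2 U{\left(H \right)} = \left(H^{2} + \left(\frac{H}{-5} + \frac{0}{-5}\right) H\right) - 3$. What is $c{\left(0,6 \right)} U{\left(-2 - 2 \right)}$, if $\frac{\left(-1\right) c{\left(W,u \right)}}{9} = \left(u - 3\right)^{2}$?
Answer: $- \frac{3159}{10} \approx -315.9$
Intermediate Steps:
$U{\left(H \right)} = - \frac{5}{2} + \frac{2 H^{2}}{5}$ ($U{\left(H \right)} = -1 + \frac{\left(H^{2} + \left(\frac{H}{-5} + \frac{0}{-5}\right) H\right) - 3}{2} = -1 + \frac{\left(H^{2} + \left(H \left(- \frac{1}{5}\right) + 0 \left(- \frac{1}{5}\right)\right) H\right) - 3}{2} = -1 + \frac{\left(H^{2} + \left(- \frac{H}{5} + 0\right) H\right) - 3}{2} = -1 + \frac{\left(H^{2} + - \frac{H}{5} H\right) - 3}{2} = -1 + \frac{\left(H^{2} - \frac{H^{2}}{5}\right) - 3}{2} = -1 + \frac{\frac{4 H^{2}}{5} - 3}{2} = -1 + \frac{-3 + \frac{4 H^{2}}{5}}{2} = -1 + \left(- \frac{3}{2} + \frac{2 H^{2}}{5}\right) = - \frac{5}{2} + \frac{2 H^{2}}{5}$)
$c{\left(W,u \right)} = - 9 \left(-3 + u\right)^{2}$ ($c{\left(W,u \right)} = - 9 \left(u - 3\right)^{2} = - 9 \left(-3 + u\right)^{2}$)
$c{\left(0,6 \right)} U{\left(-2 - 2 \right)} = - 9 \left(-3 + 6\right)^{2} \left(- \frac{5}{2} + \frac{2 \left(-2 - 2\right)^{2}}{5}\right) = - 9 \cdot 3^{2} \left(- \frac{5}{2} + \frac{2 \left(-4\right)^{2}}{5}\right) = \left(-9\right) 9 \left(- \frac{5}{2} + \frac{2}{5} \cdot 16\right) = - 81 \left(- \frac{5}{2} + \frac{32}{5}\right) = \left(-81\right) \frac{39}{10} = - \frac{3159}{10}$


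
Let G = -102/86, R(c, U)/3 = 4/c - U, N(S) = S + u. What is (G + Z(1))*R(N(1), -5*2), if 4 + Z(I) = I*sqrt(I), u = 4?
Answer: -5832/43 ≈ -135.63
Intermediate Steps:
N(S) = 4 + S (N(S) = S + 4 = 4 + S)
Z(I) = -4 + I**(3/2) (Z(I) = -4 + I*sqrt(I) = -4 + I**(3/2))
R(c, U) = -3*U + 12/c (R(c, U) = 3*(4/c - U) = 3*(-U + 4/c) = -3*U + 12/c)
G = -51/43 (G = -102*1/86 = -51/43 ≈ -1.1860)
(G + Z(1))*R(N(1), -5*2) = (-51/43 + (-4 + 1**(3/2)))*(-(-15)*2 + 12/(4 + 1)) = (-51/43 + (-4 + 1))*(-3*(-10) + 12/5) = (-51/43 - 3)*(30 + 12*(1/5)) = -180*(30 + 12/5)/43 = -180/43*162/5 = -5832/43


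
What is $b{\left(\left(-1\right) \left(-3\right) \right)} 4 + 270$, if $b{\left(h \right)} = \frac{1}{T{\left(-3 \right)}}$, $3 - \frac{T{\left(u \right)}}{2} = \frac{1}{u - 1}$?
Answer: $\frac{3518}{13} \approx 270.62$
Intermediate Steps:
$T{\left(u \right)} = 6 - \frac{2}{-1 + u}$ ($T{\left(u \right)} = 6 - \frac{2}{u - 1} = 6 - \frac{2}{-1 + u}$)
$b{\left(h \right)} = \frac{2}{13}$ ($b{\left(h \right)} = \frac{1}{2 \frac{1}{-1 - 3} \left(-4 + 3 \left(-3\right)\right)} = \frac{1}{2 \frac{1}{-4} \left(-4 - 9\right)} = \frac{1}{2 \left(- \frac{1}{4}\right) \left(-13\right)} = \frac{1}{\frac{13}{2}} = \frac{2}{13}$)
$b{\left(\left(-1\right) \left(-3\right) \right)} 4 + 270 = \frac{2}{13} \cdot 4 + 270 = \frac{8}{13} + 270 = \frac{3518}{13}$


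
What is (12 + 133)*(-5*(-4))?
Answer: 2900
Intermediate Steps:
(12 + 133)*(-5*(-4)) = 145*20 = 2900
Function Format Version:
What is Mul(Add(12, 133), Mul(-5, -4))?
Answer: 2900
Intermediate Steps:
Mul(Add(12, 133), Mul(-5, -4)) = Mul(145, 20) = 2900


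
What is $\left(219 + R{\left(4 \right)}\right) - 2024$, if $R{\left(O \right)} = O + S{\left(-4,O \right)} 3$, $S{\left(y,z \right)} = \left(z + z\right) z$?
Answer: $-1705$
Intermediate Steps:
$S{\left(y,z \right)} = 2 z^{2}$ ($S{\left(y,z \right)} = 2 z z = 2 z^{2}$)
$R{\left(O \right)} = O + 6 O^{2}$ ($R{\left(O \right)} = O + 2 O^{2} \cdot 3 = O + 6 O^{2}$)
$\left(219 + R{\left(4 \right)}\right) - 2024 = \left(219 + 4 \left(1 + 6 \cdot 4\right)\right) - 2024 = \left(219 + 4 \left(1 + 24\right)\right) - 2024 = \left(219 + 4 \cdot 25\right) - 2024 = \left(219 + 100\right) - 2024 = 319 - 2024 = -1705$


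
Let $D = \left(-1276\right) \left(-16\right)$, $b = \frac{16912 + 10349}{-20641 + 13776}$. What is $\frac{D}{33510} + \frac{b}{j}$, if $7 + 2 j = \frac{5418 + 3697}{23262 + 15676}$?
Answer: $\frac{720434511908}{404039255091} \approx 1.7831$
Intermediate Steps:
$b = - \frac{27261}{6865}$ ($b = \frac{27261}{-6865} = 27261 \left(- \frac{1}{6865}\right) = - \frac{27261}{6865} \approx -3.971$)
$j = - \frac{263451}{77876}$ ($j = - \frac{7}{2} + \frac{\left(5418 + 3697\right) \frac{1}{23262 + 15676}}{2} = - \frac{7}{2} + \frac{9115 \cdot \frac{1}{38938}}{2} = - \frac{7}{2} + \frac{1}{2} \cdot \frac{9115}{38938} = - \frac{7}{2} + \frac{9115}{77876} = - \frac{263451}{77876} \approx -3.383$)
$D = 20416$
$\frac{D}{33510} + \frac{b}{j} = \frac{20416}{33510} - \frac{27261}{6865 \left(- \frac{263451}{77876}\right)} = 20416 \cdot \frac{1}{33510} - - \frac{707659212}{602863705} = \frac{10208}{16755} + \frac{707659212}{602863705} = \frac{720434511908}{404039255091}$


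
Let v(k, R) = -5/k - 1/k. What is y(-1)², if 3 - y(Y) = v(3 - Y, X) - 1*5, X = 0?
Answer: 361/4 ≈ 90.250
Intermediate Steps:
v(k, R) = -6/k
y(Y) = 8 + 6/(3 - Y) (y(Y) = 3 - (-6/(3 - Y) - 1*5) = 3 - (-6/(3 - Y) - 5) = 3 - (-5 - 6/(3 - Y)) = 3 + (5 + 6/(3 - Y)) = 8 + 6/(3 - Y))
y(-1)² = (2*(-15 + 4*(-1))/(-3 - 1))² = (2*(-15 - 4)/(-4))² = (2*(-¼)*(-19))² = (19/2)² = 361/4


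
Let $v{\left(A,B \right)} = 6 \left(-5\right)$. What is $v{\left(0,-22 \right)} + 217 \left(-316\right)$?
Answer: $-68602$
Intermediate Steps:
$v{\left(A,B \right)} = -30$
$v{\left(0,-22 \right)} + 217 \left(-316\right) = -30 + 217 \left(-316\right) = -30 - 68572 = -68602$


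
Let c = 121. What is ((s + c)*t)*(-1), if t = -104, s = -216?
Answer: -9880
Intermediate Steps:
((s + c)*t)*(-1) = ((-216 + 121)*(-104))*(-1) = -95*(-104)*(-1) = 9880*(-1) = -9880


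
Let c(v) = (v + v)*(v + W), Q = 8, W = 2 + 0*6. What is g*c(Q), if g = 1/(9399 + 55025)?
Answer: 20/8053 ≈ 0.0024835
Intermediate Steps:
W = 2 (W = 2 + 0 = 2)
c(v) = 2*v*(2 + v) (c(v) = (v + v)*(v + 2) = (2*v)*(2 + v) = 2*v*(2 + v))
g = 1/64424 ≈ 1.5522e-5
g*c(Q) = (2*8*(2 + 8))/64424 = (2*8*10)/64424 = (1/64424)*160 = 20/8053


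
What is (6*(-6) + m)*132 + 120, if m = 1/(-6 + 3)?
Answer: -4676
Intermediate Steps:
m = -⅓ (m = 1/(-3) = -⅓ ≈ -0.33333)
(6*(-6) + m)*132 + 120 = (6*(-6) - ⅓)*132 + 120 = (-36 - ⅓)*132 + 120 = -109/3*132 + 120 = -4796 + 120 = -4676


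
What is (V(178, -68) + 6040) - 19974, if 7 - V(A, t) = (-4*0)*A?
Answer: -13927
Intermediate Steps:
V(A, t) = 7 (V(A, t) = 7 - (-4*0)*A = 7 - 0*A = 7 - 1*0 = 7 + 0 = 7)
(V(178, -68) + 6040) - 19974 = (7 + 6040) - 19974 = 6047 - 19974 = -13927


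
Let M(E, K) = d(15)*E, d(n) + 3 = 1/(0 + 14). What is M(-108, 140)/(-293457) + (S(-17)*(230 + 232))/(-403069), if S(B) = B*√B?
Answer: -738/684733 + 7854*I*√17/403069 ≈ -0.0010778 + 0.080341*I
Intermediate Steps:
S(B) = B^(3/2)
d(n) = -41/14 (d(n) = -3 + 1/(0 + 14) = -3 + 1/14 = -41/14)
M(E, K) = -41*E/14
M(-108, 140)/(-293457) + (S(-17)*(230 + 232))/(-403069) = -41/14*(-108)/(-293457) + ((-17)^(3/2)*(230 + 232))/(-403069) = (2214/7)*(-1/293457) + (-17*I*√17*462)*(-1/403069) = -738/684733 - 7854*I*√17*(-1/403069) = -738/684733 + 7854*I*√17/403069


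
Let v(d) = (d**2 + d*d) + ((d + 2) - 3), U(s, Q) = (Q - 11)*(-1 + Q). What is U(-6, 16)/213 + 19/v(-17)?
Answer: 15349/39760 ≈ 0.38604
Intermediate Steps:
U(s, Q) = (-1 + Q)*(-11 + Q) (U(s, Q) = (-11 + Q)*(-1 + Q) = (-1 + Q)*(-11 + Q))
v(d) = -1 + d + 2*d**2 (v(d) = (d**2 + d**2) + ((2 + d) - 3) = 2*d**2 + (-1 + d) = -1 + d + 2*d**2)
U(-6, 16)/213 + 19/v(-17) = (11 + 16**2 - 12*16)/213 + 19/(-1 - 17 + 2*(-17)**2) = (11 + 256 - 192)*(1/213) + 19/(-1 - 17 + 2*289) = 75*(1/213) + 19/(-1 - 17 + 578) = 25/71 + 19/560 = 15349/39760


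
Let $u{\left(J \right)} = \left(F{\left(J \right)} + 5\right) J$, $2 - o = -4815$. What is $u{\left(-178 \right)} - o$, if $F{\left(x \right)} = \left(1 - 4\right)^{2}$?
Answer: $-7309$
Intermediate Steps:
$o = 4817$ ($o = 2 - -4815 = 2 + 4815 = 4817$)
$F{\left(x \right)} = 9$ ($F{\left(x \right)} = \left(-3\right)^{2} = 9$)
$u{\left(J \right)} = 14 J$ ($u{\left(J \right)} = \left(9 + 5\right) J = 14 J$)
$u{\left(-178 \right)} - o = 14 \left(-178\right) - 4817 = -2492 - 4817 = -7309$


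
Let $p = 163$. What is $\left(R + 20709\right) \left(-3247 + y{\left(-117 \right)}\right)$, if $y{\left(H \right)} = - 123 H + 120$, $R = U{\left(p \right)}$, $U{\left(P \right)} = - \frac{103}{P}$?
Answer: $\frac{38021226496}{163} \approx 2.3326 \cdot 10^{8}$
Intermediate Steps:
$R = - \frac{103}{163} \approx -0.6319$
$y{\left(H \right)} = 120 - 123 H$
$\left(R + 20709\right) \left(-3247 + y{\left(-117 \right)}\right) = \left(- \frac{103}{163} + 20709\right) \left(-3247 + \left(120 - -14391\right)\right) = \frac{3375464 \left(-3247 + \left(120 + 14391\right)\right)}{163} = \frac{3375464 \left(-3247 + 14511\right)}{163} = \frac{3375464}{163} \cdot 11264 = \frac{38021226496}{163}$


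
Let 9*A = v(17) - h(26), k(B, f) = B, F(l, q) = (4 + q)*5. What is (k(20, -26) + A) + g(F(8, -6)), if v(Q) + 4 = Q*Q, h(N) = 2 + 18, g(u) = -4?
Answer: 409/9 ≈ 45.444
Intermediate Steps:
F(l, q) = 20 + 5*q
h(N) = 20
v(Q) = -4 + Q² (v(Q) = -4 + Q*Q = -4 + Q²)
A = 265/9 (A = ((-4 + 17²) - 1*20)/9 = ((-4 + 289) - 20)/9 = (285 - 20)/9 = (⅑)*265 = 265/9 ≈ 29.444)
(k(20, -26) + A) + g(F(8, -6)) = (20 + 265/9) - 4 = 445/9 - 4 = 409/9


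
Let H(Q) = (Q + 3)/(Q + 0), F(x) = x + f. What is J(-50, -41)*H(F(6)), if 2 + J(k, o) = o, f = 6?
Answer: -215/4 ≈ -53.750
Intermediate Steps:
F(x) = 6 + x (F(x) = x + 6 = 6 + x)
J(k, o) = -2 + o
H(Q) = (3 + Q)/Q
J(-50, -41)*H(F(6)) = (-2 - 41)*((3 + (6 + 6))/(6 + 6)) = -43*(3 + 12)/12 = -43*15/12 = -43*5/4 = -215/4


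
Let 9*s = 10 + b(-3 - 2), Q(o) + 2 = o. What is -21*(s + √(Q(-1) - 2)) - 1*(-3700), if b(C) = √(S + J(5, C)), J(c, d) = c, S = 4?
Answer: 11009/3 - 21*I*√5 ≈ 3669.7 - 46.957*I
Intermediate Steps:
Q(o) = -2 + o
b(C) = 3 (b(C) = √(4 + 5) = √9 = 3)
s = 13/9 (s = (10 + 3)/9 = (⅑)*13 = 13/9 ≈ 1.4444)
-21*(s + √(Q(-1) - 2)) - 1*(-3700) = -21*(13/9 + √((-2 - 1) - 2)) - 1*(-3700) = -21*(13/9 + √(-3 - 2)) + 3700 = -21*(13/9 + √(-5)) + 3700 = -21*(13/9 + I*√5) + 3700 = (-91/3 - 21*I*√5) + 3700 = 11009/3 - 21*I*√5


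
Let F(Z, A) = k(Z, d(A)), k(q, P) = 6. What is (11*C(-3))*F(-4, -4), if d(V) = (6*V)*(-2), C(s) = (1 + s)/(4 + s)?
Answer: -132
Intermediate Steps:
C(s) = (1 + s)/(4 + s)
d(V) = -12*V
F(Z, A) = 6
(11*C(-3))*F(-4, -4) = (11*((1 - 3)/(4 - 3)))*6 = (11*(-2/1))*6 = (11*(1*(-2)))*6 = (11*(-2))*6 = -22*6 = -132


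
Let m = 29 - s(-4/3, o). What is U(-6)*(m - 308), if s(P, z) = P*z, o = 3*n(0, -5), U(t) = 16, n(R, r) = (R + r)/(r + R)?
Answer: -4400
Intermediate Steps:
n(R, r) = 1 (n(R, r) = (R + r)/(R + r) = 1)
o = 3 (o = 3*1 = 3)
m = 33 (m = 29 - (-4/3)*3 = 29 - (-4*⅓)*3 = 29 - (-4)*3/3 = 29 - 1*(-4) = 29 + 4 = 33)
U(-6)*(m - 308) = 16*(33 - 308) = 16*(-275) = -4400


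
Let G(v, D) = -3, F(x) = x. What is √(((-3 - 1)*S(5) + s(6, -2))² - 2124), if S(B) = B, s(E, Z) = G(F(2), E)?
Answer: I*√1595 ≈ 39.937*I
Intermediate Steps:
s(E, Z) = -3
√(((-3 - 1)*S(5) + s(6, -2))² - 2124) = √(((-3 - 1)*5 - 3)² - 2124) = √((-4*5 - 3)² - 2124) = √((-20 - 3)² - 2124) = √((-23)² - 2124) = √(529 - 2124) = √(-1595) = I*√1595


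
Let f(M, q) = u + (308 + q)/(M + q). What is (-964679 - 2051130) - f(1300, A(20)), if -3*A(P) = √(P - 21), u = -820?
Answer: -45857989308590/15210001 + 2976*I/15210001 ≈ -3.015e+6 + 0.00019566*I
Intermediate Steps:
A(P) = -√(-21 + P)/3 (A(P) = -√(P - 21)/3 = -√(-21 + P)/3)
f(M, q) = -820 + (308 + q)/(M + q)
(-964679 - 2051130) - f(1300, A(20)) = (-964679 - 2051130) - (308 - 820*1300 - (-273)*√(-21 + 20))/(1300 - √(-21 + 20)/3) = -3015809 - (308 - 1066000 - (-273)*√(-1))/(1300 - I/3) = -3015809 - (308 - 1066000 - (-273)*I)/(1300 - I/3) = -3015809 - 9*(1300 + I/3)/15210001*(308 - 1066000 + 273*I) = -3015809 - 9*(1300 + I/3)/15210001*(-1065692 + 273*I) = -3015809 - 9*(-1065692 + 273*I)*(1300 + I/3)/15210001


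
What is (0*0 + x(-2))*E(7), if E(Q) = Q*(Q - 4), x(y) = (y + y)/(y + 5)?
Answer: -28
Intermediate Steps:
x(y) = 2*y/(5 + y) (x(y) = (2*y)/(5 + y) = 2*y/(5 + y))
E(Q) = Q*(-4 + Q)
(0*0 + x(-2))*E(7) = (0*0 + 2*(-2)/(5 - 2))*(7*(-4 + 7)) = (0 + 2*(-2)/3)*(7*3) = (0 + 2*(-2)*(⅓))*21 = (0 - 4/3)*21 = -4/3*21 = -28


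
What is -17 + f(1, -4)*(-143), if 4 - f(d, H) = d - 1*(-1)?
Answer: -303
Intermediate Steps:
f(d, H) = 3 - d (f(d, H) = 4 - (d - 1*(-1)) = 4 - (d + 1) = 4 - (1 + d) = 4 + (-1 - d) = 3 - d)
-17 + f(1, -4)*(-143) = -17 + (3 - 1*1)*(-143) = -17 + (3 - 1)*(-143) = -17 + 2*(-143) = -17 - 286 = -303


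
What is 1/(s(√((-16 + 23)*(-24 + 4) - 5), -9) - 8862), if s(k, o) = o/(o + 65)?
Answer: -56/496281 ≈ -0.00011284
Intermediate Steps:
s(k, o) = o/(65 + o)
1/(s(√((-16 + 23)*(-24 + 4) - 5), -9) - 8862) = 1/(-9/(65 - 9) - 8862) = 1/(-9/56 - 8862) = 1/(-496281/56) = -56/496281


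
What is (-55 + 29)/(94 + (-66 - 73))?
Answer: 26/45 ≈ 0.57778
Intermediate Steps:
(-55 + 29)/(94 + (-66 - 73)) = -26/(94 - 139) = -26/(-45) = -26*(-1/45) = 26/45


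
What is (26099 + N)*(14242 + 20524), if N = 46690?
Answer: 2530582374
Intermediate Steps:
(26099 + N)*(14242 + 20524) = (26099 + 46690)*(14242 + 20524) = 72789*34766 = 2530582374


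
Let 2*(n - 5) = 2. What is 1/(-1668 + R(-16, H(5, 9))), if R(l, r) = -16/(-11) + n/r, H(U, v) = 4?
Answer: -22/36631 ≈ -0.00060058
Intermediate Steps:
n = 6 (n = 5 + (½)*2 = 5 + 1 = 6)
R(l, r) = 16/11 + 6/r (R(l, r) = -16/(-11) + 6/r = -16*(-1/11) + 6/r = 16/11 + 6/r)
1/(-1668 + R(-16, H(5, 9))) = 1/(-1668 + (16/11 + 6/4)) = 1/(-1668 + (16/11 + 6*(¼))) = 1/(-1668 + (16/11 + 3/2)) = 1/(-1668 + 65/22) = 1/(-36631/22) = -22/36631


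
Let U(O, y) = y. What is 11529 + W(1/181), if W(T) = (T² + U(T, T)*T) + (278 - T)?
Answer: 386808948/32761 ≈ 11807.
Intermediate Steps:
W(T) = 278 - T + 2*T² (W(T) = (T² + T*T) + (278 - T) = (T² + T²) + (278 - T) = 2*T² + (278 - T) = 278 - T + 2*T²)
11529 + W(1/181) = 11529 + (278 - 1/181 + 2*(1/181)²) = 11529 + (278 - 1*1/181 + 2*(1/181)²) = 11529 + (278 - 1/181 + 2*(1/32761)) = 11529 + (278 - 1/181 + 2/32761) = 11529 + 9107379/32761 = 386808948/32761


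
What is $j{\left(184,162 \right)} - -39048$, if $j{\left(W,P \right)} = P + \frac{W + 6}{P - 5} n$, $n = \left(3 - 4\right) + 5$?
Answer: $\frac{6156730}{157} \approx 39215.0$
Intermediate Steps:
$n = 4$ ($n = -1 + 5 = 4$)
$j{\left(W,P \right)} = P + \frac{4 \left(6 + W\right)}{-5 + P}$ ($j{\left(W,P \right)} = P + \frac{W + 6}{P - 5} \cdot 4 = P + \frac{6 + W}{-5 + P} 4 = P + \frac{4 \left(6 + W\right)}{-5 + P}$)
$j{\left(184,162 \right)} - -39048 = \frac{24 + 162^{2} - 810 + 4 \cdot 184}{-5 + 162} - -39048 = \frac{24 + 26244 - 810 + 736}{157} + 39048 = \frac{1}{157} \cdot 26194 + 39048 = \frac{26194}{157} + 39048 = \frac{6156730}{157}$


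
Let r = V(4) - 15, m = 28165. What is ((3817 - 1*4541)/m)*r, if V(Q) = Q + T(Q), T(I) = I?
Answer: 5068/28165 ≈ 0.17994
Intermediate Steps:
V(Q) = 2*Q (V(Q) = Q + Q = 2*Q)
r = -7 (r = 2*4 - 15 = 8 - 15 = -7)
((3817 - 1*4541)/m)*r = ((3817 - 1*4541)/28165)*(-7) = ((3817 - 4541)*(1/28165))*(-7) = -724*1/28165*(-7) = -724/28165*(-7) = 5068/28165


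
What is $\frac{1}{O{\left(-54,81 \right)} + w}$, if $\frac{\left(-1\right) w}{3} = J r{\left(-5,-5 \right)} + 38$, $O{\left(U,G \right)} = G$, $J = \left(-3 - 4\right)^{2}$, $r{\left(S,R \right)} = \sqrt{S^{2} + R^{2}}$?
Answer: $\frac{11}{359787} - \frac{245 \sqrt{2}}{359787} \approx -0.00093245$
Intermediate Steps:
$r{\left(S,R \right)} = \sqrt{R^{2} + S^{2}}$
$J = 49$ ($J = \left(-7\right)^{2} = 49$)
$w = -114 - 735 \sqrt{2}$ ($w = - 3 \left(49 \sqrt{\left(-5\right)^{2} + \left(-5\right)^{2}} + 38\right) = - 3 \left(49 \sqrt{25 + 25} + 38\right) = - 3 \left(49 \sqrt{50} + 38\right) = - 3 \left(49 \cdot 5 \sqrt{2} + 38\right) = - 3 \left(245 \sqrt{2} + 38\right) = - 3 \left(38 + 245 \sqrt{2}\right) = -114 - 735 \sqrt{2} \approx -1153.4$)
$\frac{1}{O{\left(-54,81 \right)} + w} = \frac{1}{81 - \left(114 + 735 \sqrt{2}\right)} = \frac{1}{-33 - 735 \sqrt{2}}$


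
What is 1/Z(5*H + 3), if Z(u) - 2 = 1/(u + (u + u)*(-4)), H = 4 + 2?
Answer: 231/461 ≈ 0.50108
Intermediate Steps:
H = 6
Z(u) = 2 - 1/(7*u) (Z(u) = 2 + 1/(u + (u + u)*(-4)) = 2 + 1/(u + (2*u)*(-4)) = 2 + 1/(u - 8*u) = 2 + 1/(-7*u) = 2 - 1/(7*u))
1/Z(5*H + 3) = 1/(2 - 1/(7*(5*6 + 3))) = 1/(2 - 1/(7*(30 + 3))) = 1/(2 - ⅐/33) = 1/(2 - ⅐*1/33) = 1/(2 - 1/231) = 1/(461/231) = 231/461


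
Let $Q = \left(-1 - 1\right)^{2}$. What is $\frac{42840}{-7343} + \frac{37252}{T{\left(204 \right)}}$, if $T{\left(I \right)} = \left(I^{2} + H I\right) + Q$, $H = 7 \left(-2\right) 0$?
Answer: $- \frac{53909263}{10914845} \approx -4.9391$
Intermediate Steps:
$Q = 4$ ($Q = \left(-1 + \left(-2 + 1\right)\right)^{2} = \left(-1 - 1\right)^{2} = \left(-2\right)^{2} = 4$)
$H = 0$ ($H = \left(-14\right) 0 = 0$)
$T{\left(I \right)} = 4 + I^{2}$ ($T{\left(I \right)} = \left(I^{2} + 0 I\right) + 4 = \left(I^{2} + 0\right) + 4 = I^{2} + 4 = 4 + I^{2}$)
$\frac{42840}{-7343} + \frac{37252}{T{\left(204 \right)}} = \frac{42840}{-7343} + \frac{37252}{4 + 204^{2}} = 42840 \left(- \frac{1}{7343}\right) + \frac{37252}{4 + 41616} = - \frac{6120}{1049} + \frac{37252}{41620} = - \frac{6120}{1049} + 37252 \cdot \frac{1}{41620} = - \frac{6120}{1049} + \frac{9313}{10405} = - \frac{53909263}{10914845}$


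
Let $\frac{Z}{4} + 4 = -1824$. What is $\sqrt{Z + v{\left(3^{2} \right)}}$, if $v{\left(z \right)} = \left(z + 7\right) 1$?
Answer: $8 i \sqrt{114} \approx 85.417 i$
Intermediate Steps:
$Z = -7312$ ($Z = -16 + 4 \left(-1824\right) = -16 - 7296 = -7312$)
$v{\left(z \right)} = 7 + z$ ($v{\left(z \right)} = \left(7 + z\right) 1 = 7 + z$)
$\sqrt{Z + v{\left(3^{2} \right)}} = \sqrt{-7312 + \left(7 + 3^{2}\right)} = \sqrt{-7312 + \left(7 + 9\right)} = \sqrt{-7312 + 16} = \sqrt{-7296} = 8 i \sqrt{114}$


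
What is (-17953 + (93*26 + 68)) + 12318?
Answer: -3149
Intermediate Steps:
(-17953 + (93*26 + 68)) + 12318 = (-17953 + (2418 + 68)) + 12318 = (-17953 + 2486) + 12318 = -15467 + 12318 = -3149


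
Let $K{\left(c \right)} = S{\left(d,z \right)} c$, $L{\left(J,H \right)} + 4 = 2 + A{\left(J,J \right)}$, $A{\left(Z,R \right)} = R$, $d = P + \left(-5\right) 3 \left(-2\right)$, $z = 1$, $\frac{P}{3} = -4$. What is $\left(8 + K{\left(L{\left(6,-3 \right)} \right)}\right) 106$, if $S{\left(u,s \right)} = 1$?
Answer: $1272$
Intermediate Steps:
$P = -12$ ($P = 3 \left(-4\right) = -12$)
$d = 18$ ($d = -12 + \left(-5\right) 3 \left(-2\right) = -12 - -30 = -12 + 30 = 18$)
$L{\left(J,H \right)} = -2 + J$ ($L{\left(J,H \right)} = -4 + \left(2 + J\right) = -2 + J$)
$K{\left(c \right)} = c$ ($K{\left(c \right)} = 1 c = c$)
$\left(8 + K{\left(L{\left(6,-3 \right)} \right)}\right) 106 = \left(8 + \left(-2 + 6\right)\right) 106 = \left(8 + 4\right) 106 = 12 \cdot 106 = 1272$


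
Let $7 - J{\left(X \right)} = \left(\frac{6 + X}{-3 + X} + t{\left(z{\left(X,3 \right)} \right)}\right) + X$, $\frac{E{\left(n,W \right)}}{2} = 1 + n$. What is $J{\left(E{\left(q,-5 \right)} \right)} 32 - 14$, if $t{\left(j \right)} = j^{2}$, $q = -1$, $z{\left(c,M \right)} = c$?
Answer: $274$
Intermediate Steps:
$E{\left(n,W \right)} = 2 + 2 n$ ($E{\left(n,W \right)} = 2 \left(1 + n\right) = 2 + 2 n$)
$J{\left(X \right)} = 7 - X - X^{2} - \frac{6 + X}{-3 + X}$ ($J{\left(X \right)} = 7 - \left(\left(\frac{6 + X}{-3 + X} + X^{2}\right) + X\right) = 7 - \left(\left(X^{2} + \frac{6 + X}{-3 + X}\right) + X\right) = 7 - \left(X + X^{2} + \frac{6 + X}{-3 + X}\right) = 7 - X - X^{2} - \frac{6 + X}{-3 + X}$)
$J{\left(E{\left(q,-5 \right)} \right)} 32 - 14 = \frac{-27 - \left(2 + 2 \left(-1\right)\right)^{3} + 2 \left(2 + 2 \left(-1\right)\right)^{2} + 9 \left(2 + 2 \left(-1\right)\right)}{-3 + \left(2 + 2 \left(-1\right)\right)} 32 - 14 = \frac{-27 - \left(2 - 2\right)^{3} + 2 \left(2 - 2\right)^{2} + 9 \left(2 - 2\right)}{-3 + \left(2 - 2\right)} 32 - 14 = \frac{-27 - 0^{3} + 2 \cdot 0^{2} + 9 \cdot 0}{-3 + 0} \cdot 32 - 14 = \frac{-27 - 0 + 2 \cdot 0 + 0}{-3} \cdot 32 - 14 = - \frac{-27 + 0 + 0 + 0}{3} \cdot 32 - 14 = \left(- \frac{1}{3}\right) \left(-27\right) 32 - 14 = 9 \cdot 32 - 14 = 288 - 14 = 274$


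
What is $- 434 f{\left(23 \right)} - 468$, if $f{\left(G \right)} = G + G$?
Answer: $-20432$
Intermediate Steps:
$f{\left(G \right)} = 2 G$
$- 434 f{\left(23 \right)} - 468 = - 434 \cdot 2 \cdot 23 - 468 = \left(-434\right) 46 - 468 = -19964 - 468 = -20432$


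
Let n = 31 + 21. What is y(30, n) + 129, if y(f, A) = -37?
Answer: 92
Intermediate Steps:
n = 52
y(30, n) + 129 = -37 + 129 = 92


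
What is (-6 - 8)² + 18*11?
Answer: 394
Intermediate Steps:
(-6 - 8)² + 18*11 = (-14)² + 198 = 196 + 198 = 394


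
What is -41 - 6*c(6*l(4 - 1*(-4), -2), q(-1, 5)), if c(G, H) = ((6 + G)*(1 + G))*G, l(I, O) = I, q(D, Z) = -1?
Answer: -762089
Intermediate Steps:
c(G, H) = G*(1 + G)*(6 + G) (c(G, H) = ((1 + G)*(6 + G))*G = G*(1 + G)*(6 + G))
-41 - 6*c(6*l(4 - 1*(-4), -2), q(-1, 5)) = -41 - 6*6*(4 - 1*(-4))*(6 + (6*(4 - 1*(-4)))**2 + 7*(6*(4 - 1*(-4)))) = -41 - 6*6*(4 + 4)*(6 + (6*(4 + 4))**2 + 7*(6*(4 + 4))) = -41 - 6*6*8*(6 + (6*8)**2 + 7*(6*8)) = -41 - 288*(6 + 48**2 + 7*48) = -41 - 288*(6 + 2304 + 336) = -41 - 288*2646 = -41 - 6*127008 = -41 - 762048 = -762089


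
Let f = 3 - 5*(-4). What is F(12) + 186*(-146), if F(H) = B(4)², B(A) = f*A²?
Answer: 108268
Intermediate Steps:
f = 23 (f = 3 + 20 = 23)
B(A) = 23*A²
F(H) = 135424 (F(H) = (23*4²)² = (23*16)² = 368² = 135424)
F(12) + 186*(-146) = 135424 + 186*(-146) = 135424 - 27156 = 108268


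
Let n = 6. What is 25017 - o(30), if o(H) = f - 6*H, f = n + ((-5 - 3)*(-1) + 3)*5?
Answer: 25136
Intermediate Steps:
f = 61 (f = 6 + ((-5 - 3)*(-1) + 3)*5 = 6 + (-8*(-1) + 3)*5 = 6 + (8 + 3)*5 = 6 + 11*5 = 6 + 55 = 61)
o(H) = 61 - 6*H
25017 - o(30) = 25017 - (61 - 6*30) = 25017 - (61 - 180) = 25017 - 1*(-119) = 25017 + 119 = 25136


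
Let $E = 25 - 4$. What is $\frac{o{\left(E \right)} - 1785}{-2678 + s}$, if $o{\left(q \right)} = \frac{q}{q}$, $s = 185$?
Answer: $\frac{1784}{2493} \approx 0.7156$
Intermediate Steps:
$E = 21$ ($E = 25 - 4 = 21$)
$o{\left(q \right)} = 1$
$\frac{o{\left(E \right)} - 1785}{-2678 + s} = \frac{1 - 1785}{-2678 + 185} = - \frac{1784}{-2493} = \left(-1784\right) \left(- \frac{1}{2493}\right) = \frac{1784}{2493}$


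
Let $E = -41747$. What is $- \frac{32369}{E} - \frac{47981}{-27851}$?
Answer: $\frac{2904571826}{1162695697} \approx 2.4981$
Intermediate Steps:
$- \frac{32369}{E} - \frac{47981}{-27851} = - \frac{32369}{-41747} - \frac{47981}{-27851} = \left(-32369\right) \left(- \frac{1}{41747}\right) - - \frac{47981}{27851} = \frac{32369}{41747} + \frac{47981}{27851} = \frac{2904571826}{1162695697}$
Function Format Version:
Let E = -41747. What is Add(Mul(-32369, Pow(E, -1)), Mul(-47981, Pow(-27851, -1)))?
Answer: Rational(2904571826, 1162695697) ≈ 2.4981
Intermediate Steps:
Add(Mul(-32369, Pow(E, -1)), Mul(-47981, Pow(-27851, -1))) = Add(Mul(-32369, Pow(-41747, -1)), Mul(-47981, Pow(-27851, -1))) = Add(Mul(-32369, Rational(-1, 41747)), Mul(-47981, Rational(-1, 27851))) = Add(Rational(32369, 41747), Rational(47981, 27851)) = Rational(2904571826, 1162695697)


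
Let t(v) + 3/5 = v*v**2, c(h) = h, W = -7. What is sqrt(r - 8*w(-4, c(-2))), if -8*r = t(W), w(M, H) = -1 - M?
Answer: sqrt(1895)/10 ≈ 4.3532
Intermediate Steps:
t(v) = -3/5 + v**3 (t(v) = -3/5 + v*v**2 = -3/5 + v**3)
r = 859/20 (r = -(-3/5 + (-7)**3)/8 = -(-3/5 - 343)/8 = -1/8*(-1718/5) = 859/20 ≈ 42.950)
sqrt(r - 8*w(-4, c(-2))) = sqrt(859/20 - 8*(-1 - 1*(-4))) = sqrt(859/20 - 8*(-1 + 4)) = sqrt(859/20 - 8*3) = sqrt(859/20 - 24) = sqrt(379/20) = sqrt(1895)/10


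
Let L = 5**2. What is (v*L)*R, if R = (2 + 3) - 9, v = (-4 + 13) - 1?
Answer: -800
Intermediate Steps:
v = 8 (v = 9 - 1 = 8)
L = 25
R = -4 (R = 5 - 9 = -4)
(v*L)*R = (8*25)*(-4) = 200*(-4) = -800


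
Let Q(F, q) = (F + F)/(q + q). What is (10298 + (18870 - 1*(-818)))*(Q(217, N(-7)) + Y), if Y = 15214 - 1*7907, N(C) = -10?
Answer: 1092285029/5 ≈ 2.1846e+8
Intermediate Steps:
Q(F, q) = F/q (Q(F, q) = (2*F)/((2*q)) = (2*F)*(1/(2*q)) = F/q)
Y = 7307 (Y = 15214 - 7907 = 7307)
(10298 + (18870 - 1*(-818)))*(Q(217, N(-7)) + Y) = (10298 + (18870 - 1*(-818)))*(217/(-10) + 7307) = (10298 + (18870 + 818))*(217*(-1/10) + 7307) = (10298 + 19688)*(-217/10 + 7307) = 29986*(72853/10) = 1092285029/5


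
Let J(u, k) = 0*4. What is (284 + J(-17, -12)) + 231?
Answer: 515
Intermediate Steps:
J(u, k) = 0
(284 + J(-17, -12)) + 231 = (284 + 0) + 231 = 284 + 231 = 515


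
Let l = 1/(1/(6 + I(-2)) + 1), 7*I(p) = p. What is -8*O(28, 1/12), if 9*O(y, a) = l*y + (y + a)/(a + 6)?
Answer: -260264/10293 ≈ -25.286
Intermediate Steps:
I(p) = p/7
l = 40/47 (l = 1/(1/(6 + (1/7)*(-2)) + 1) = 1/(1/(6 - 2/7) + 1) = 1/(1/(40/7) + 1) = 1/(7/40 + 1) = 1/(47/40) = 40/47 ≈ 0.85106)
O(y, a) = 40*y/423 + (a + y)/(9*(6 + a)) (O(y, a) = (40*y/47 + (y + a)/(a + 6))/9 = (40*y/47 + (a + y)/(6 + a))/9 = 40*y/423 + (a + y)/(9*(6 + a)))
-8*O(28, 1/12) = -8*(47/12 + 287*28 + 40*28/12)/(423*(6 + 1/12)) = -8*(47*(1/12) + 8036 + 40*(1/12)*28)/(423*(6 + 1/12)) = -8*(47/12 + 8036 + 280/3)/(423*73/12) = -8*12*32533/(423*73*4) = -8*32533/10293 = -260264/10293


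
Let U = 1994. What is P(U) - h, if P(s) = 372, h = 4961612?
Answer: -4961240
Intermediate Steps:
P(U) - h = 372 - 1*4961612 = 372 - 4961612 = -4961240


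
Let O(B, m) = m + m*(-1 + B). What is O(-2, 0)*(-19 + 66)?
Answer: 0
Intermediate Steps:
O(-2, 0)*(-19 + 66) = (-2*0)*(-19 + 66) = 0*47 = 0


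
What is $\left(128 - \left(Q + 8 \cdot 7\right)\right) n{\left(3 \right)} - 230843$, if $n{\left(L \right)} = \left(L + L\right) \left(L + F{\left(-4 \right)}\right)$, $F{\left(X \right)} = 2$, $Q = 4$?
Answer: $-228803$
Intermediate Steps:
$n{\left(L \right)} = 2 L \left(2 + L\right)$ ($n{\left(L \right)} = \left(L + L\right) \left(L + 2\right) = 2 L \left(2 + L\right)$)
$\left(128 - \left(Q + 8 \cdot 7\right)\right) n{\left(3 \right)} - 230843 = \left(128 - \left(4 + 8 \cdot 7\right)\right) 2 \cdot 3 \left(2 + 3\right) - 230843 = \left(128 - \left(4 + 56\right)\right) 2 \cdot 3 \cdot 5 - 230843 = \left(128 - 60\right) 30 - 230843 = 68 \cdot 30 - 230843 = 2040 - 230843 = -228803$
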